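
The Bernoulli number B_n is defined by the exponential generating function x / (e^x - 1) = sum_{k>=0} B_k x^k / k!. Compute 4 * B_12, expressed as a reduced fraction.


Bernoulli numbers can also be computed recursively via B_0 = 1 and sum_{j=0}^{m} C(m+1, j) B_j = 0 for m >= 1. Odd-index Bernoulli numbers vanish for k >= 3.
Computing B_12 = -691/2730, so 4 * B_12 = 4 * -691/2730 = -1382/1365.

-1382/1365


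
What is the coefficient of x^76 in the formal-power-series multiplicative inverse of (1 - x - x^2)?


Let the inverse be f(x) = sum_{k>=0} a_k x^k. From f(x) * (1 - x - x^2) = 1 and matching coefficients:
 x^0: a_0 = 1.
 x^1: a_1 - a_0 = 0, so a_1 = 1.
 x^k (k >= 2): a_k - a_{k-1} - a_{k-2} = 0, i.e. a_k = a_{k-1} + a_{k-2}.
This is the Fibonacci-type recurrence shifted so that a_0 = a_1 = 1.
Iterating: a_0=1, a_1=1, a_2=2, a_3=3, a_4=5, a_5=8, a_6=13, a_7=21, a_8=34, a_9=55, ...
a_76 = 5527939700884757.

5527939700884757


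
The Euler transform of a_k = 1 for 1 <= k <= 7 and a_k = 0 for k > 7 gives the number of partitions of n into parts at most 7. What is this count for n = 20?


Partitions of 20 into parts at most 7:
Using generating function (1-x)^(-1)(1-x^2)^(-1)...(1-x^7)^(-1),
the coefficient of x^20 = 364

364


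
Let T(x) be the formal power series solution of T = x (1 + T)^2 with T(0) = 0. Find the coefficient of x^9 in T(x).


Apply the Lagrange inversion formula: if T = x * phi(T) with phi(t) = (1 + t)^2, then [x^n] T = (1/n) [t^(n-1)] phi(t)^n = (1/n) [t^(n-1)] (1 + t)^(2n) = (1/n) C(2n, n-1).
Using the identity C(2n, n-1) = C(2n, n) * n / (n+1), the unscaled factor equals C(2n, n) / (n+1) = C_n, the n-th Catalan number.
For n = 9: C_9 = C(18, 9) / 10 = 48620/10 = 4862 = 4862.

4862


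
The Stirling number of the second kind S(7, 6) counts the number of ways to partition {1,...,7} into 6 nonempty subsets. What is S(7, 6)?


Using the explicit formula S(n,k) = (1/k!) sum_{j=0}^{k} (-1)^(k-j) C(k,j) j^n:
S(7, 6) = 21
Equivalently, S(n,k) is n! times the coefficient of x^n in the EGF (e^x - 1)^k / k!.

21


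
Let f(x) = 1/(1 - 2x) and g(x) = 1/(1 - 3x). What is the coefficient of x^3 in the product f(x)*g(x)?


The coefficient of x^n in f*g is the Cauchy product: sum_{k=0}^{n} a^k * b^(n-k).
With a=2, b=3, n=3:
sum_{k=0}^{3} 2^k * 3^(3-k)
= 65

65


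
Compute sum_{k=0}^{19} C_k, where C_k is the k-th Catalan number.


C_0 through C_19: 1, 1, 2, 5, 14, 42, 132, 429, 1430, 4862, 16796, 58786, 208012, 742900, 2674440, 9694845, 35357670, 129644790, 477638700, 1767263190
Sum = 1 + 1 + 2 + 5 + 14 + 42 + 132 + 429 + 1430 + 4862 + 16796 + 58786 + 208012 + 742900 + 2674440 + 9694845 + 35357670 + 129644790 + 477638700 + 1767263190
= 2423307047

2423307047


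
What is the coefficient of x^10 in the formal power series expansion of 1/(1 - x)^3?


The expansion 1/(1 - x)^r = sum_{k>=0} C(k + r - 1, r - 1) x^k follows from the multiset / negative-binomial theorem (or from repeated differentiation of the geometric series).
For r = 3 and k = 10:
C(12, 2) = 479001600 / (2 * 3628800) = 66.

66


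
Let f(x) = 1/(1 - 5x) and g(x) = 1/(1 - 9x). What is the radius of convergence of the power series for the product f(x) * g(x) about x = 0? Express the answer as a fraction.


The radius of 1/(1 - 5x) is 1/5 (nearest singularity at x = 1/5), and the radius of 1/(1 - 9x) is 1/9.
The product f(x)*g(x) = 1/((1 - 5x)(1 - 9x)) has singularities at both 1/5 and 1/9, so its radius of convergence is the distance to the nearest one:
min(1/5, 1/9) = 1/9.

1/9


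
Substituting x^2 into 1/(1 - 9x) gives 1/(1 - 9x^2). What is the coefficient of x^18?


The coefficient of x^(2m) in 1/(1 - 9x^2) is 9^m.
With n = 18 = 2*9, the coefficient is 9^9 = 387420489.

387420489


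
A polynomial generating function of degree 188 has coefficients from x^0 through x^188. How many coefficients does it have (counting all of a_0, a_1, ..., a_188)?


A polynomial of degree 188 takes the form a_0 + a_1 x + ... + a_188 x^188.
The number of coefficients is 188 + 1 = 189.

189


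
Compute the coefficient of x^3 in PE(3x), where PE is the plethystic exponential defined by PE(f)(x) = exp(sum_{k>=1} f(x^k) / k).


With f(x) = 3x, the exponent is sum_{k>=1} 3 x^k / k = 3 * (-ln(1 - x)). Exponentiating:
PE(3x) = exp(-3 ln(1 - x)) = 1/(1 - x)^3.
By the negative binomial expansion, [x^n] 1/(1 - x)^3 = C(n + 2, 2).
For n = 3: C(5, 2) = 10.

10


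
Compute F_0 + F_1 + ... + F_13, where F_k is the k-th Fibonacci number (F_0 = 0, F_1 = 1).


Use the identity sum_{k=0}^{N} F_k = F_{N+2} - 1 (which follows from F_{k+2} - F_{k+1} = F_k). Then
sum_{k=0}^{13} F_k = (F_{15} - 1) - (F_{1} - 1) = F_{15} - F_{1}.
Computing: F_{15} = 610, F_{1} = 1, so
Sum = 610 - 1 = 609.

609


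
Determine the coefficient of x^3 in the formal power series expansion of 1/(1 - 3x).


The geometric series identity gives 1/(1 - c x) = sum_{k>=0} c^k x^k, so the coefficient of x^k is c^k.
Here c = 3 and k = 3.
Computing: 3^3 = 27

27


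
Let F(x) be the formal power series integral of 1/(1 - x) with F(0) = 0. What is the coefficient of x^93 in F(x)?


1/(1 - x) = sum_{k>=0} x^k. Integrating termwise and using F(0) = 0 gives
F(x) = sum_{k>=0} x^(k+1) / (k+1) = sum_{m>=1} x^m / m = -ln(1 - x).
So the coefficient of x^93 is 1/93 = 1/93.

1/93


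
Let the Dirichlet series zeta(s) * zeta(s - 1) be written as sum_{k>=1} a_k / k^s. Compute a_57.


Convolution gives a_k = sum_{d | k} d * 1 = sum_{d | k} d = sigma(k), the sum of positive divisors of k.
For k = 57, the divisors are 1, 3, 19, 57, so
sigma(57) = 1 + 3 + 19 + 57 = 80.

80


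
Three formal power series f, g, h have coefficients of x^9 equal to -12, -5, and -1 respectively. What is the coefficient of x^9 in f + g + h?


Series addition is componentwise:
-12 + -5 + -1
= -18

-18


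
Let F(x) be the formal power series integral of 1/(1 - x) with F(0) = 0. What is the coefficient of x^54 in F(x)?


1/(1 - x) = sum_{k>=0} x^k. Integrating termwise and using F(0) = 0 gives
F(x) = sum_{k>=0} x^(k+1) / (k+1) = sum_{m>=1} x^m / m = -ln(1 - x).
So the coefficient of x^54 is 1/54 = 1/54.

1/54


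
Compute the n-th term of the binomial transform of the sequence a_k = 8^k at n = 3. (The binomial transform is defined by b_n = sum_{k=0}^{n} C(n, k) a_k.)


With a_k = 8^k, b_n = sum_{k=0}^{n} C(n, k) 8^k = (1 + 8)^n by the binomial theorem.
For n = 3: (1 + 8)^3 = 9^3 = 729.

729


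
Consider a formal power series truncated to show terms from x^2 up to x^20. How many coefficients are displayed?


From x^2 to x^20 inclusive, the count is 20 - 2 + 1 = 19.

19


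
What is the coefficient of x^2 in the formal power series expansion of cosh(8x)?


The Maclaurin series is cosh(t) = sum_{m>=0} t^(2m) / (2m)!, so substituting t = 8x, only even powers of x are nonzero, with coefficient of x^(2m) equal to 8^(2m) / (2m)!.
For x^2 the coefficient is 8^2/2! = 64/2 = 32.

32


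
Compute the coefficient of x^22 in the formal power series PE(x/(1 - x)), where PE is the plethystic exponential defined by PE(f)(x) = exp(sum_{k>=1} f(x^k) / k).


For f(x) = x/(1 - x) we have
sum_{k>=1} f(x^k) / k = sum_{k>=1} (1/k) * x^k / (1 - x^k) = sum_{k, m >= 1} x^(k m) / k,
which after exponentiating simplifies to
PE(x/(1 - x)) = prod_{k>=1} 1 / (1 - x^k).
This is the generating function for the partition function p(n), so the coefficient of x^22 is p(22).
Computing p(22) by dynamic programming over parts 1, 2, ..., 22: p(22) = 1002.

1002


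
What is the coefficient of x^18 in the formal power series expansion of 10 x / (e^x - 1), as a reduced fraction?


The exponential generating function for Bernoulli numbers is
x / (e^x - 1) = sum_{k>=0} B_k x^k / k!.
So the coefficient of x^18 in 10 x / (e^x - 1) is 10 B_18 / 18!.
Computing: B_18 = 43867/798, 18! = 6402373705728000, giving
10 * 43867/798 / 6402373705728000 = 43867/510909421717094400.

43867/510909421717094400


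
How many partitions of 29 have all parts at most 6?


Using the generating function (1-x)^(-1)(1-x^2)^(-1)...(1-x^6)^(-1),
the coefficient of x^29 counts these restricted partitions.
Result = 1057

1057


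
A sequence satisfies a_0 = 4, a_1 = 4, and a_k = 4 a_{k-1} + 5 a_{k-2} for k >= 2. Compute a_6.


The characteristic equation is t^2 - 4 t - 5 = 0, with roots r_1 = 5 and r_2 = -1 (so c_1 = r_1 + r_2, c_2 = -r_1 r_2 as required).
One can use the closed form a_n = A r_1^n + B r_2^n, but direct iteration is more reliable:
a_0 = 4, a_1 = 4, a_2 = 36, a_3 = 164, a_4 = 836, a_5 = 4164, a_6 = 20836.
So a_6 = 20836.

20836


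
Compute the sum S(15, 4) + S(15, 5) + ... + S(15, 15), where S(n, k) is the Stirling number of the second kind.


By definition, S(n, k) counts partitions of an n-set into exactly k nonempty blocks.
Computing row n = 15 for k = 4..15:
S(15, k): 42355950, 210766920, 420693273, 408741333, 216627840, 67128490, 12662650, 1479478, 106470, 4550, 105, 1
Sum = 1380567060.

1380567060


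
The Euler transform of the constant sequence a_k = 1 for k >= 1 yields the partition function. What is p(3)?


The Euler transform converts the sequence a_k = 1 into the number of integer partitions.
Using the recurrence or dynamic programming:
p(3) = 3

3


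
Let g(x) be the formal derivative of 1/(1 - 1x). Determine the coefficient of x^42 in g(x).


Differentiate termwise: d/dx sum_{k>=0} 1^k x^k = sum_{k>=1} k 1^k x^(k-1) = sum_{j>=0} (j+1) 1^(j+1) x^j.
Equivalently, d/dx [1/(1 - 1x)] = 1/(1 - 1x)^2.
For j = 42: 43 * 1^43 = 43 * 1 = 43.

43


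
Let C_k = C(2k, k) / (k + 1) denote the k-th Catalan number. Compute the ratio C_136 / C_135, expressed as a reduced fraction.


Using C_k = (2k)! / (k! (k+1)!), the ratio C_{k+1}/C_k simplifies to
C_{k+1}/C_k = [(2k+2)! / ((k+1)! (k+2)!)] * [k! (k+1)! / (2k)!]
 = (2k+2)(2k+1) / ((k+1)(k+2)) = 2(2k+1) / (k+2).
For k = 135: 2(2*135 + 1) / (135 + 2) = 542/137 = 542/137.

542/137


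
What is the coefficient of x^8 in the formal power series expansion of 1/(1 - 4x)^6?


The general identity 1/(1 - c x)^r = sum_{k>=0} c^k C(k + r - 1, r - 1) x^k follows by substituting y = c x into 1/(1 - y)^r = sum_{k>=0} C(k + r - 1, r - 1) y^k.
For c = 4, r = 6, k = 8:
4^8 * C(13, 5) = 65536 * 1287 = 84344832.

84344832


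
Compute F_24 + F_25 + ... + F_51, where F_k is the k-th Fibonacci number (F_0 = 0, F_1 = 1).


Use the identity sum_{k=0}^{N} F_k = F_{N+2} - 1 (which follows from F_{k+2} - F_{k+1} = F_k). Then
sum_{k=24}^{51} F_k = (F_{53} - 1) - (F_{25} - 1) = F_{53} - F_{25}.
Computing: F_{53} = 53316291173, F_{25} = 75025, so
Sum = 53316291173 - 75025 = 53316216148.

53316216148


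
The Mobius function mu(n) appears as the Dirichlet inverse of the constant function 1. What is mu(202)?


202 = 2 * 101 (all distinct primes).
mu(202) = (-1)^2 = 1

1


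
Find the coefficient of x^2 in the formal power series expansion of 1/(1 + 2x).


Write 1/(1 + c x) = 1/(1 - (-c) x) and apply the geometric-series identity
1/(1 - y) = sum_{k>=0} y^k to get 1/(1 + c x) = sum_{k>=0} (-c)^k x^k.
So the coefficient of x^k is (-c)^k = (-1)^k * c^k.
Here c = 2 and k = 2:
(-2)^2 = 1 * 4 = 4

4


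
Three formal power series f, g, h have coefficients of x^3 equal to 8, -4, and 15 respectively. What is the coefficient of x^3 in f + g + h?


Series addition is componentwise:
8 + -4 + 15
= 19

19


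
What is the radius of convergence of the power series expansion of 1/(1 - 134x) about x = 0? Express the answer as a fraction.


Expanding 1/(1 - 134x) = sum_{k>=0} 134^k x^k, the series converges when |134x| < 1, i.e., |x| < 1/134.
So the radius of convergence is 1/134 = 1/134.

1/134


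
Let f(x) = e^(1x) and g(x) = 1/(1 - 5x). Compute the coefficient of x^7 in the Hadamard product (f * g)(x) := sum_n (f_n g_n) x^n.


Expanding: f_k = 1^k/k! (from e^(1x)) and g_k = 5^k (from 1/(1 - 5x)). So the Hadamard coefficient (f * g)_k = 1^k 5^k / k! = (5)^k / k!.
For k = 7: 5^7/7! = 78125/5040 = 15625/1008.

15625/1008


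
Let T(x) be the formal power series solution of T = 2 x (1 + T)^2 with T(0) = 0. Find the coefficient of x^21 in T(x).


Apply the Lagrange inversion formula: if T = 2 x * phi(T) with phi(t) = (1 + t)^2, then [x^n] T = 2^n * (1/n) [t^(n-1)] phi(t)^n = 2^n * (1/n) [t^(n-1)] (1 + t)^(2n) = 2^n * (1/n) C(2n, n-1).
Using the identity C(2n, n-1) = C(2n, n) * n / (n+1), the unscaled factor equals C(2n, n) / (n+1) = C_n, the n-th Catalan number.
For n = 21: C_21 = C(42, 21) / 22 = 538257874440/22 = 24466267020.
With the 2^21 = 2097152 factor, the coefficient is 2097152 * 24466267020 = 51309480813527040.

51309480813527040


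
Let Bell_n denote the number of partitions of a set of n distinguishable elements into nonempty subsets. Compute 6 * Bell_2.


Bell_2 can be computed from the Bell triangle or from Dobinski's identity Bell_n = (1/e) * sum_{k>=0} k^n / k!.
Computing Bell_2 = 2.
Then 6 * 2 = 12.

12


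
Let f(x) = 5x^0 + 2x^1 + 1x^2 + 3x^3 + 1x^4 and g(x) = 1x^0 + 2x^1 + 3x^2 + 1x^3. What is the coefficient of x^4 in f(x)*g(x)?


Cauchy product at x^4:
2*1 + 1*3 + 3*2 + 1*1
= 12

12


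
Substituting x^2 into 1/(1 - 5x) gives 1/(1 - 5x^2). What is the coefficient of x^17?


Since 1/(1 - 5x^2) only has even powers of x,
the coefficient of x^17 (odd) is 0.

0


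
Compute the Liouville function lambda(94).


The Liouville function is lambda(k) = (-1)^Omega(k), where Omega(k) counts the prime factors of k with multiplicity.
Factoring: 94 = 2 * 47, so Omega(94) = 2.
lambda(94) = (-1)^2 = 1.

1


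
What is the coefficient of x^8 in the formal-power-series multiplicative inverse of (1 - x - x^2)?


Let the inverse be f(x) = sum_{k>=0} a_k x^k. From f(x) * (1 - x - x^2) = 1 and matching coefficients:
 x^0: a_0 = 1.
 x^1: a_1 - a_0 = 0, so a_1 = 1.
 x^k (k >= 2): a_k - a_{k-1} - a_{k-2} = 0, i.e. a_k = a_{k-1} + a_{k-2}.
This is the Fibonacci-type recurrence shifted so that a_0 = a_1 = 1.
Iterating: a_0=1, a_1=1, a_2=2, a_3=3, a_4=5, a_5=8, a_6=13, a_7=21, a_8=34
a_8 = 34.

34


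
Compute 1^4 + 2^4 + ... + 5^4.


This power sum has a closed form given by Faulhaber's formula
sum_{k=1}^{m} k^p = (1 / (p + 1)) * sum_{j=0}^{p} C(p + 1, j) B_j m^(p + 1 - j),
but for small m direct computation is fastest:
1 + 16 + 81 + 256 + 625 = 979.

979


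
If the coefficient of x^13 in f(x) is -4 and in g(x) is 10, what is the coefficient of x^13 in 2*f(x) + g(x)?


Scalar multiplication scales coefficients: 2 * -4 = -8.
Then add the g coefficient: -8 + 10
= 2

2


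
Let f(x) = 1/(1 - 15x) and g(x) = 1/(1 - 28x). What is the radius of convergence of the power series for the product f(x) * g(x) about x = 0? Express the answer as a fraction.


The radius of 1/(1 - 15x) is 1/15 (nearest singularity at x = 1/15), and the radius of 1/(1 - 28x) is 1/28.
The product f(x)*g(x) = 1/((1 - 15x)(1 - 28x)) has singularities at both 1/15 and 1/28, so its radius of convergence is the distance to the nearest one:
min(1/15, 1/28) = 1/28.

1/28


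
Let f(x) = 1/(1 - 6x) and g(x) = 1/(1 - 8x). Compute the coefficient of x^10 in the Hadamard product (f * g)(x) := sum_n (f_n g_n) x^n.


f has coefficients f_k = 6^k and g has coefficients g_k = 8^k, so the Hadamard product has coefficient (f*g)_k = 6^k * 8^k = 48^k.
For k = 10: 48^10 = 64925062108545024.

64925062108545024


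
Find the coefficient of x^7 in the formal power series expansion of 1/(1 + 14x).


Write 1/(1 + c x) = 1/(1 - (-c) x) and apply the geometric-series identity
1/(1 - y) = sum_{k>=0} y^k to get 1/(1 + c x) = sum_{k>=0} (-c)^k x^k.
So the coefficient of x^k is (-c)^k = (-1)^k * c^k.
Here c = 14 and k = 7:
(-14)^7 = -1 * 105413504 = -105413504

-105413504


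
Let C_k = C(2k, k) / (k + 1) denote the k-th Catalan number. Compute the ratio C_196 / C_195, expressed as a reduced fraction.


Using C_k = (2k)! / (k! (k+1)!), the ratio C_{k+1}/C_k simplifies to
C_{k+1}/C_k = [(2k+2)! / ((k+1)! (k+2)!)] * [k! (k+1)! / (2k)!]
 = (2k+2)(2k+1) / ((k+1)(k+2)) = 2(2k+1) / (k+2).
For k = 195: 2(2*195 + 1) / (195 + 2) = 782/197 = 782/197.

782/197


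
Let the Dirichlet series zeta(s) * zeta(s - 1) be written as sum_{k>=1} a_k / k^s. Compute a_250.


Convolution gives a_k = sum_{d | k} d * 1 = sum_{d | k} d = sigma(k), the sum of positive divisors of k.
For k = 250, the divisors are 1, 2, 5, 10, 25, 50, 125, 250, so
sigma(250) = 1 + 2 + 5 + 10 + 25 + 50 + 125 + 250 = 468.

468


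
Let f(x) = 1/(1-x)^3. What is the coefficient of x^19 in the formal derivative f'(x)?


Differentiate: d/dx [ 1/(1-x)^r ] = r / (1-x)^(r+1).
Here r = 3, so f'(x) = 3 / (1-x)^4.
The expansion of 1/(1-x)^(r+1) has coefficient of x^n equal to C(n+r, r).
So the coefficient of x^19 in f'(x) is
3 * C(22, 3) = 3 * 1540 = 4620

4620


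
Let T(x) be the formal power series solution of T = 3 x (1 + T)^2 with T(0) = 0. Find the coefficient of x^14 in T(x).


Apply the Lagrange inversion formula: if T = 3 x * phi(T) with phi(t) = (1 + t)^2, then [x^n] T = 3^n * (1/n) [t^(n-1)] phi(t)^n = 3^n * (1/n) [t^(n-1)] (1 + t)^(2n) = 3^n * (1/n) C(2n, n-1).
Using the identity C(2n, n-1) = C(2n, n) * n / (n+1), the unscaled factor equals C(2n, n) / (n+1) = C_n, the n-th Catalan number.
For n = 14: C_14 = C(28, 14) / 15 = 40116600/15 = 2674440.
With the 3^14 = 4782969 factor, the coefficient is 4782969 * 2674440 = 12791763612360.

12791763612360


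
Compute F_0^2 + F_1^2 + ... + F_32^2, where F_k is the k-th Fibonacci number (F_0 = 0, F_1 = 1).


There is a standard identity sum_{k=0}^{N} F_k^2 = F_N * F_{N+1} (proved inductively from the telescoping relation F_k^2 = F_k F_{k+1} - F_{k-1} F_k). Then
sum_{k=0}^{32} F_k^2 = F_32 F_33 - F_0 F_0.
Computing: F_32 = 2178309, F_33 = 3524578.
Sum = 2178309 * 3524578 = 7677619978602.

7677619978602


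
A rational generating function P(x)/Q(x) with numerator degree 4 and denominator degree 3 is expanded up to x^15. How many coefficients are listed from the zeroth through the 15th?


Expanding up to x^15 gives the coefficients for x^0, x^1, ..., x^15.
That is 15 + 1 = 16 coefficients in total.

16


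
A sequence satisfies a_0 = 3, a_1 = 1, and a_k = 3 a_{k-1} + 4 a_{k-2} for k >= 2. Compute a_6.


The characteristic equation is t^2 - 3 t - 4 = 0, with roots r_1 = 4 and r_2 = -1 (so c_1 = r_1 + r_2, c_2 = -r_1 r_2 as required).
One can use the closed form a_n = A r_1^n + B r_2^n, but direct iteration is more reliable:
a_0 = 3, a_1 = 1, a_2 = 15, a_3 = 49, a_4 = 207, a_5 = 817, a_6 = 3279.
So a_6 = 3279.

3279


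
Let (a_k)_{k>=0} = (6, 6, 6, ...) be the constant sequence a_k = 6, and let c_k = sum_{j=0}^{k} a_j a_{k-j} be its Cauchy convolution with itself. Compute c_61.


Since a_j = 6 for all j >= 0, the convolution sum becomes
c_k = sum_{j=0}^{k} 6 * 6 = 36 * (k + 1).
Equivalently, the generating function of (a_k) is 6/(1 - x) and its square is 36/(1 - x)^2 = sum_{k>=0} 36(k + 1) x^k.
For k = 61: 36 * 62 = 2232.

2232


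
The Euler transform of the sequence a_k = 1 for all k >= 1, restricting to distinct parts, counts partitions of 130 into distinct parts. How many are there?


Partitions of 130 into distinct parts can be computed via generating function.
Product (1+x)(1+x^2)(1+x^3)...
The coefficient of x^130 = 4654670

4654670


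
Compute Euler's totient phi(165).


phi(n) counts integers in [1, n] coprime to n. Using the multiplicative formula phi(n) = n * prod_{p | n} (1 - 1/p):
165 = 3 * 5 * 11, so
phi(165) = 165 * (1 - 1/3) * (1 - 1/5) * (1 - 1/11) = 80.

80


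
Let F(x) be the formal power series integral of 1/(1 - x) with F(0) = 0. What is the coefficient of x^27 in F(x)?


1/(1 - x) = sum_{k>=0} x^k. Integrating termwise and using F(0) = 0 gives
F(x) = sum_{k>=0} x^(k+1) / (k+1) = sum_{m>=1} x^m / m = -ln(1 - x).
So the coefficient of x^27 is 1/27 = 1/27.

1/27


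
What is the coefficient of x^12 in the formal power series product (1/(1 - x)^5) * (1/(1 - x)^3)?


Combine the factors: (1/(1 - x)^5) * (1/(1 - x)^3) = 1/(1 - x)^8.
Then use 1/(1 - x)^r = sum_{k>=0} C(k + r - 1, r - 1) x^k with r = 8 and k = 12:
C(19, 7) = 50388.

50388


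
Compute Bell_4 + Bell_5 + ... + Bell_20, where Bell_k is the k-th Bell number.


Recall Bell_k counts set partitions of a k-set (with Bell_0 = 1 by convention).
Bell_4 through Bell_20: 15, 52, 203, 877, 4140, 21147, 115975, 678570, 4213597, 27644437, 190899322, 1382958545, 10480142147, 82864869804, 682076806159, 5832742205057, 51724158235372
Sum = 15 + 52 + 203 + 877 + 4140 + 21147 + 115975 + 678570 + 4213597 + 27644437 + 190899322 + 1382958545 + 10480142147 + 82864869804 + 682076806159 + 5832742205057 + 51724158235372 = 58333928795419.

58333928795419


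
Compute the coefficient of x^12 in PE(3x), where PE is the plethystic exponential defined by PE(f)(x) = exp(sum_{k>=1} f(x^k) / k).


With f(x) = 3x, the exponent is sum_{k>=1} 3 x^k / k = 3 * (-ln(1 - x)). Exponentiating:
PE(3x) = exp(-3 ln(1 - x)) = 1/(1 - x)^3.
By the negative binomial expansion, [x^n] 1/(1 - x)^3 = C(n + 2, 2).
For n = 12: C(14, 2) = 91.

91


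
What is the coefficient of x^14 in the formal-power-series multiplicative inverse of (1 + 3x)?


The inverse is 1/(1 + 3x). Apply the geometric identity 1/(1 - y) = sum_{k>=0} y^k with y = -3x:
1/(1 + 3x) = sum_{k>=0} (-3)^k x^k.
So the coefficient of x^14 is (-3)^14 = 4782969.

4782969


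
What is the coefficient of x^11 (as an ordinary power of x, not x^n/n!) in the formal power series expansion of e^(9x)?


The exponential series is e^y = sum_{k>=0} y^k / k!. Substituting y = 9x gives
e^(9x) = sum_{k>=0} 9^k x^k / k!.
So the coefficient of x^n is a^n/n! with a = 9, n = 11:
9^11 / 11! = 31381059609/39916800 = 387420489/492800

387420489/492800


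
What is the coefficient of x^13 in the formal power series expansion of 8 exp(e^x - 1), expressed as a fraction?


exp(e^x - 1) is the exponential generating function for the Bell numbers Bell_k: exp(e^x - 1) = sum_{k>=0} Bell_k x^k / k!.
So the coefficient of x^13 in 8 exp(e^x - 1) is 8 Bell_13 / 13!.
Computing: Bell_13 = 27644437 and 13! = 6227020800, giving
8 * 27644437/6227020800 = 27644437/778377600.

27644437/778377600


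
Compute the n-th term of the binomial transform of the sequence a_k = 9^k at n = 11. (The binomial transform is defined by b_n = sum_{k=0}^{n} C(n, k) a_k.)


With a_k = 9^k, b_n = sum_{k=0}^{n} C(n, k) 9^k = (1 + 9)^n by the binomial theorem.
For n = 11: (1 + 9)^11 = 10^11 = 100000000000.

100000000000


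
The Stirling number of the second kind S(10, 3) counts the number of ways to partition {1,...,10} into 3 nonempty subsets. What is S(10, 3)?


Using the explicit formula S(n,k) = (1/k!) sum_{j=0}^{k} (-1)^(k-j) C(k,j) j^n:
S(10, 3) = 9330
Equivalently, S(n,k) is n! times the coefficient of x^n in the EGF (e^x - 1)^k / k!.

9330


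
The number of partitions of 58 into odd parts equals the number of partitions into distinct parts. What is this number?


Computing partitions of 58 into odd parts (1, 3, 5, ...):
Using the generating function prod_{k>=0} 1/(1-x^(2k+1)),
the count is 8808

8808


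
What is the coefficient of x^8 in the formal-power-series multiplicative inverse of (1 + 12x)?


The inverse is 1/(1 + 12x). Apply the geometric identity 1/(1 - y) = sum_{k>=0} y^k with y = -12x:
1/(1 + 12x) = sum_{k>=0} (-12)^k x^k.
So the coefficient of x^8 is (-12)^8 = 429981696.

429981696


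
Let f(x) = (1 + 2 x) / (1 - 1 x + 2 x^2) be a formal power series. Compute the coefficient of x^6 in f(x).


Write f(x) = sum_{k>=0} a_k x^k. Multiplying both sides by 1 - 1 x + 2 x^2 gives
(1 - 1 x + 2 x^2) sum_{k>=0} a_k x^k = 1 + 2 x.
Matching coefficients:
 x^0: a_0 = 1
 x^1: a_1 - 1 a_0 = 2  =>  a_1 = 1*1 + 2 = 3
 x^k (k >= 2): a_k = 1 a_{k-1} - 2 a_{k-2}.
Iterating: a_2 = 1, a_3 = -5, a_4 = -7, a_5 = 3, a_6 = 17.
So the coefficient of x^6 is 17.

17


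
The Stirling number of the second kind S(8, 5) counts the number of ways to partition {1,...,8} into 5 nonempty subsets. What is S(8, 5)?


Using the explicit formula S(n,k) = (1/k!) sum_{j=0}^{k} (-1)^(k-j) C(k,j) j^n:
S(8, 5) = 1050
Equivalently, S(n,k) is n! times the coefficient of x^n in the EGF (e^x - 1)^k / k!.

1050


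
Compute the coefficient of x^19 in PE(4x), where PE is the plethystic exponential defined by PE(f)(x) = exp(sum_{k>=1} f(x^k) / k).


With f(x) = 4x, the exponent is sum_{k>=1} 4 x^k / k = 4 * (-ln(1 - x)). Exponentiating:
PE(4x) = exp(-4 ln(1 - x)) = 1/(1 - x)^4.
By the negative binomial expansion, [x^n] 1/(1 - x)^4 = C(n + 3, 3).
For n = 19: C(22, 3) = 1540.

1540


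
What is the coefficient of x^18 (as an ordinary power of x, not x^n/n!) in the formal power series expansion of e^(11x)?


The exponential series is e^y = sum_{k>=0} y^k / k!. Substituting y = 11x gives
e^(11x) = sum_{k>=0} 11^k x^k / k!.
So the coefficient of x^n is a^n/n! with a = 11, n = 18:
11^18 / 18! = 5559917313492231481/6402373705728000 = 505447028499293771/582033973248000

505447028499293771/582033973248000


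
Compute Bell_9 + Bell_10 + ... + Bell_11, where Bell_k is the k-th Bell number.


Recall Bell_k counts set partitions of a k-set (with Bell_0 = 1 by convention).
Bell_9 through Bell_11: 21147, 115975, 678570
Sum = 21147 + 115975 + 678570 = 815692.

815692


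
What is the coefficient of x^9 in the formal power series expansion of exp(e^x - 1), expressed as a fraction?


exp(e^x - 1) is the exponential generating function for the Bell numbers Bell_k: exp(e^x - 1) = sum_{k>=0} Bell_k x^k / k!.
So the coefficient of x^9 in exp(e^x - 1) is Bell_9 / 9!.
Computing: Bell_9 = 21147 and 9! = 362880, giving
21147/362880 = 1007/17280.

1007/17280


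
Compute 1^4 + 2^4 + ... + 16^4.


This power sum has a closed form given by Faulhaber's formula
sum_{k=1}^{m} k^p = (1 / (p + 1)) * sum_{j=0}^{p} C(p + 1, j) B_j m^(p + 1 - j),
but for small m direct computation is fastest:
1 + 16 + 81 + 256 + 625 + 1296 + 2401 + 4096 + 6561 + 10000 + 14641 + 20736 + 28561 + 38416 + 50625 + 65536 = 243848.

243848


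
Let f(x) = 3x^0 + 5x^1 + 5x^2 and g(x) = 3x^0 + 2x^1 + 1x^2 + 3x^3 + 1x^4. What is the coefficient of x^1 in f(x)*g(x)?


Cauchy product at x^1:
3*2 + 5*3
= 21

21


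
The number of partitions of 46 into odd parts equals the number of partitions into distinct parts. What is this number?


Computing partitions of 46 into odd parts (1, 3, 5, ...):
Using the generating function prod_{k>=0} 1/(1-x^(2k+1)),
the count is 2304

2304


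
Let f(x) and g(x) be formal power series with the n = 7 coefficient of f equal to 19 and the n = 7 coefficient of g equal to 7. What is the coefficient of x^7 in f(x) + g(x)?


Addition of formal power series is termwise.
The coefficient of x^7 in f + g = 19 + 7
= 26

26


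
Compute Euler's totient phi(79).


phi(n) counts integers in [1, n] coprime to n. Using the multiplicative formula phi(n) = n * prod_{p | n} (1 - 1/p):
79 = 79, so
phi(79) = 79 * (1 - 1/79) = 78.

78


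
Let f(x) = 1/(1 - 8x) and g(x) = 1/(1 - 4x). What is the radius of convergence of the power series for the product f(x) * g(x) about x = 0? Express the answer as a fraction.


The radius of 1/(1 - 8x) is 1/8 (nearest singularity at x = 1/8), and the radius of 1/(1 - 4x) is 1/4.
The product f(x)*g(x) = 1/((1 - 8x)(1 - 4x)) has singularities at both 1/8 and 1/4, so its radius of convergence is the distance to the nearest one:
min(1/8, 1/4) = 1/8.

1/8


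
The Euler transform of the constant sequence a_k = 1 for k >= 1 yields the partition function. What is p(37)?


The Euler transform converts the sequence a_k = 1 into the number of integer partitions.
Using the recurrence or dynamic programming:
p(37) = 21637

21637


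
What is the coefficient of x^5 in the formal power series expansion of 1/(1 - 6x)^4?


The general identity 1/(1 - c x)^r = sum_{k>=0} c^k C(k + r - 1, r - 1) x^k follows by substituting y = c x into 1/(1 - y)^r = sum_{k>=0} C(k + r - 1, r - 1) y^k.
For c = 6, r = 4, k = 5:
6^5 * C(8, 3) = 7776 * 56 = 435456.

435456


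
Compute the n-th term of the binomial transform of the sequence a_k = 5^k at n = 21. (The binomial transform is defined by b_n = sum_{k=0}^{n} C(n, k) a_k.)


With a_k = 5^k, b_n = sum_{k=0}^{n} C(n, k) 5^k = (1 + 5)^n by the binomial theorem.
For n = 21: (1 + 5)^21 = 6^21 = 21936950640377856.

21936950640377856


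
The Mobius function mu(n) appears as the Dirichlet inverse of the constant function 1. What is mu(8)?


8 has a squared prime factor, so mu(8) = 0.
Factorization reveals a repeated prime.

0


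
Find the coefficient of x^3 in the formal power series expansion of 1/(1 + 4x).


Write 1/(1 + c x) = 1/(1 - (-c) x) and apply the geometric-series identity
1/(1 - y) = sum_{k>=0} y^k to get 1/(1 + c x) = sum_{k>=0} (-c)^k x^k.
So the coefficient of x^k is (-c)^k = (-1)^k * c^k.
Here c = 4 and k = 3:
(-4)^3 = -1 * 64 = -64

-64


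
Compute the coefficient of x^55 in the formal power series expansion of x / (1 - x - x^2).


Let f(x) = sum_{k>=0} a_k x^k. Multiplying f(x) * (1 - x - x^2) = x and matching coefficients gives a_0 = 0, a_1 = 1, and a_k = a_{k-1} + a_{k-2} for k >= 2. These are the Fibonacci numbers F_k.
Iterating from F_0 = 0, F_1 = 1:
F_0=0, F_1=1, F_2=1, F_3=2, F_4=3, F_5=5, F_6=8, F_7=13, F_8=21, F_9=34, ...
F_55 = 139583862445.

139583862445


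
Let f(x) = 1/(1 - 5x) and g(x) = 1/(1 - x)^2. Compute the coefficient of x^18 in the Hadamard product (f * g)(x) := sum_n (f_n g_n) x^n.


f has coefficients f_k = 5^k. For g = 1/(1 - x)^2 the coefficient is g_k = C(k + 1, 1) = k + 1. The Hadamard coefficient is (f * g)_k = 5^k * (k + 1).
For k = 18: 5^18 * 19 = 3814697265625 * 19 = 72479248046875.

72479248046875


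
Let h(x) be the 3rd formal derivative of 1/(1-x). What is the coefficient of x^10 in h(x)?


Differentiating 3 times: d^3/dx^3 [1/(1-x)] = 3!/(1-x)^4.
The expansion 1/(1-x)^4 = sum_{k>=0} C(k+3, 3) x^k, so the coefficient of x^n in 3!/(1-x)^4 is 3! * C(n+3, 3).
For n = 10: 6 * C(13, 3) = 6 * 286 = 1716

1716


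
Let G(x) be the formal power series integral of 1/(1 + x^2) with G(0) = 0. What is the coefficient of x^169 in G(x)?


1/(1 + x^2) = sum_{j>=0} (-1)^j x^(2j). Integrating termwise with G(0) = 0:
G(x) = sum_{j>=0} (-1)^j x^(2j+1) / (2j+1) = arctan(x).
Only odd powers are nonzero. For x^169 write 169 = 2*84 + 1, giving
(-1)^84 / 169 = 1/169 = 1/169.

1/169


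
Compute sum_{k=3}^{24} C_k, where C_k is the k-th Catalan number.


C_3 through C_24: 5, 14, 42, 132, 429, 1430, 4862, 16796, 58786, 208012, 742900, 2674440, 9694845, 35357670, 129644790, 477638700, 1767263190, 6564120420, 24466267020, 91482563640, 343059613650, 1289904147324
Sum = 5 + 14 + 42 + 132 + 429 + 1430 + 4862 + 16796 + 58786 + 208012 + 742900 + 2674440 + 9694845 + 35357670 + 129644790 + 477638700 + 1767263190 + 6564120420 + 24466267020 + 91482563640 + 343059613650 + 1289904147324
= 1757900019097

1757900019097


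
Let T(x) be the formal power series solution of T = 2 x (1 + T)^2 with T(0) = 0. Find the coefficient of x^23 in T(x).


Apply the Lagrange inversion formula: if T = 2 x * phi(T) with phi(t) = (1 + t)^2, then [x^n] T = 2^n * (1/n) [t^(n-1)] phi(t)^n = 2^n * (1/n) [t^(n-1)] (1 + t)^(2n) = 2^n * (1/n) C(2n, n-1).
Using the identity C(2n, n-1) = C(2n, n) * n / (n+1), the unscaled factor equals C(2n, n) / (n+1) = C_n, the n-th Catalan number.
For n = 23: C_23 = C(46, 23) / 24 = 8233430727600/24 = 343059613650.
With the 2^23 = 8388608 factor, the coefficient is 8388608 * 343059613650 = 2877792619541299200.

2877792619541299200


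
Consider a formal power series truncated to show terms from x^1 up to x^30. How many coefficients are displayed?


From x^1 to x^30 inclusive, the count is 30 - 1 + 1 = 30.

30


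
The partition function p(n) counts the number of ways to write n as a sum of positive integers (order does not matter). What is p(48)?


Using the generating function prod_{k>=1} 1/(1-x^k), we compute p(48).
By dynamic programming over parts 1 through 48:
p(48) = 147273

147273


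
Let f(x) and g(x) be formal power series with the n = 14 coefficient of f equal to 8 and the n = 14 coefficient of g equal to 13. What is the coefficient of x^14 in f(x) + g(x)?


Addition of formal power series is termwise.
The coefficient of x^14 in f + g = 8 + 13
= 21

21


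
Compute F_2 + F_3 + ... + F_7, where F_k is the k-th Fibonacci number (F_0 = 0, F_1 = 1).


Use the identity sum_{k=0}^{N} F_k = F_{N+2} - 1 (which follows from F_{k+2} - F_{k+1} = F_k). Then
sum_{k=2}^{7} F_k = (F_{9} - 1) - (F_{3} - 1) = F_{9} - F_{3}.
Computing: F_{9} = 34, F_{3} = 2, so
Sum = 34 - 2 = 32.

32


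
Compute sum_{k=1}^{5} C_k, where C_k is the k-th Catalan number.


C_1 through C_5: 1, 2, 5, 14, 42
Sum = 1 + 2 + 5 + 14 + 42
= 64

64


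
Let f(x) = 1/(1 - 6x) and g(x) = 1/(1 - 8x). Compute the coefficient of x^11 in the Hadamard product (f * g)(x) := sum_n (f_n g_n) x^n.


f has coefficients f_k = 6^k and g has coefficients g_k = 8^k, so the Hadamard product has coefficient (f*g)_k = 6^k * 8^k = 48^k.
For k = 11: 48^11 = 3116402981210161152.

3116402981210161152


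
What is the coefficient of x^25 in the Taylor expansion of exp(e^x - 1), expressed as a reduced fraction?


exp(e^x - 1) = sum_{k>=0} Bell_k x^k / k!, where Bell_k is the k-th Bell number.
So the coefficient of x^25 is Bell_25 / 25!.
Computing: Bell_25 = 4638590332229999353 and 25! = 15511210043330985984000000, giving
4638590332229999353/15511210043330985984000000 = 356814640940769181/1193170003333152768000000.

356814640940769181/1193170003333152768000000


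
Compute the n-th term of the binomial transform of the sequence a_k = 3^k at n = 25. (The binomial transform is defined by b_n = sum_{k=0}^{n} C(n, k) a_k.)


With a_k = 3^k, b_n = sum_{k=0}^{n} C(n, k) 3^k = (1 + 3)^n by the binomial theorem.
For n = 25: (1 + 3)^25 = 4^25 = 1125899906842624.

1125899906842624


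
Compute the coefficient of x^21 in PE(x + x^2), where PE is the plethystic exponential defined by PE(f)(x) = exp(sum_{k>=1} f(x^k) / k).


With f(x) = x + x^2, the exponent is sum_{k>=1} (x^k + x^(2k)) / k = -ln(1 - x) - ln(1 - x^2). Exponentiating:
PE(x + x^2) = 1 / ((1 - x)(1 - x^2)).
This is the generating function for partitions of n into parts of size 1 or 2. The number of 2's can be any j in 0..10, and the rest are 1's, so
[x^21] = floor(21/2) + 1 = 11.

11


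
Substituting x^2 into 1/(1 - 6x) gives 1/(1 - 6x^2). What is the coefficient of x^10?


The coefficient of x^(2m) in 1/(1 - 6x^2) is 6^m.
With n = 10 = 2*5, the coefficient is 6^5 = 7776.

7776


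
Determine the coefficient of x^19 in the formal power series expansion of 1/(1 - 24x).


The geometric series identity gives 1/(1 - c x) = sum_{k>=0} c^k x^k, so the coefficient of x^k is c^k.
Here c = 24 and k = 19.
Computing: 24^19 = 167499529910025153071284224

167499529910025153071284224


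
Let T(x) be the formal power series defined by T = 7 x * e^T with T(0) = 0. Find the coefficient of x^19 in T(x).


Apply the Lagrange inversion formula: if T = 7 x * phi(T) with phi(t) = e^t, then
[x^n] T = 7^n * (1/n) [t^(n-1)] phi(t)^n = 7^n * (1/n) [t^(n-1)] e^(n t) = 7^n * (1/n) * n^(n-1) / (n-1)! = 7^n * n^(n-1) / n!.
When c = 1 this is the Cayley count of rooted labeled trees on n vertices, divided by n!.
For n = 19: 7^19 * 19^18 / 19! = 11398895185373143 * 104127350297911241532841/121645100408832000 = 1274905211575212844831672168281282373/130660687872000.

1274905211575212844831672168281282373/130660687872000


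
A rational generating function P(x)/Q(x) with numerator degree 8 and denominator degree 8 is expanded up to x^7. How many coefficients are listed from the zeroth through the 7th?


Expanding up to x^7 gives the coefficients for x^0, x^1, ..., x^7.
That is 7 + 1 = 8 coefficients in total.

8


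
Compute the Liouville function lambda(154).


The Liouville function is lambda(k) = (-1)^Omega(k), where Omega(k) counts the prime factors of k with multiplicity.
Factoring: 154 = 2 * 7 * 11, so Omega(154) = 3.
lambda(154) = (-1)^3 = -1.

-1


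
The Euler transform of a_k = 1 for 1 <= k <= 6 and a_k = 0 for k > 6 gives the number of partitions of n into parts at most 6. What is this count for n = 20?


Partitions of 20 into parts at most 6:
Using generating function (1-x)^(-1)(1-x^2)^(-1)...(1-x^6)^(-1),
the coefficient of x^20 = 282

282


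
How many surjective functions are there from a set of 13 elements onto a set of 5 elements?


By inclusion-exclusion on which target elements are missed, the number of surjections from an n-set onto a k-set is
surj(n, k) = sum_{j=0}^{k} (-1)^j C(k, j) (k - j)^n.
Equivalently surj(n, k) = k! * S(n, k), where S(n, k) is the Stirling number of the second kind.
For n = 13, k = 5:
S(13, 5) = 7508501, so
surj = 5! * 7508501 = 120 * 7508501 = 901020120.

901020120


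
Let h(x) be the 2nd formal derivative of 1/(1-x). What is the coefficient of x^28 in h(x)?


Differentiating 2 times: d^2/dx^2 [1/(1-x)] = 2!/(1-x)^3.
The expansion 1/(1-x)^3 = sum_{k>=0} C(k+2, 2) x^k, so the coefficient of x^n in 2!/(1-x)^3 is 2! * C(n+2, 2).
For n = 28: 2 * C(30, 2) = 2 * 435 = 870

870


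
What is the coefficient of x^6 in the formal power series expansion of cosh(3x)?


The Maclaurin series is cosh(t) = sum_{m>=0} t^(2m) / (2m)!, so substituting t = 3x, only even powers of x are nonzero, with coefficient of x^(2m) equal to 3^(2m) / (2m)!.
For x^6 the coefficient is 3^6/6! = 729/720 = 81/80.

81/80


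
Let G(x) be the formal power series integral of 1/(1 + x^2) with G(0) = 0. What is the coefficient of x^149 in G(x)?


1/(1 + x^2) = sum_{j>=0} (-1)^j x^(2j). Integrating termwise with G(0) = 0:
G(x) = sum_{j>=0} (-1)^j x^(2j+1) / (2j+1) = arctan(x).
Only odd powers are nonzero. For x^149 write 149 = 2*74 + 1, giving
(-1)^74 / 149 = 1/149 = 1/149.

1/149


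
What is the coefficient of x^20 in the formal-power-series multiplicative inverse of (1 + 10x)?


The inverse is 1/(1 + 10x). Apply the geometric identity 1/(1 - y) = sum_{k>=0} y^k with y = -10x:
1/(1 + 10x) = sum_{k>=0} (-10)^k x^k.
So the coefficient of x^20 is (-10)^20 = 100000000000000000000.

100000000000000000000


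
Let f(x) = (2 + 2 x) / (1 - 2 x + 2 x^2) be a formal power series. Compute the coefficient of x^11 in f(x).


Write f(x) = sum_{k>=0} a_k x^k. Multiplying both sides by 1 - 2 x + 2 x^2 gives
(1 - 2 x + 2 x^2) sum_{k>=0} a_k x^k = 2 + 2 x.
Matching coefficients:
 x^0: a_0 = 2
 x^1: a_1 - 2 a_0 = 2  =>  a_1 = 2*2 + 2 = 6
 x^k (k >= 2): a_k = 2 a_{k-1} - 2 a_{k-2}.
Iterating: a_2 = 8, a_3 = 4, a_4 = -8, a_5 = -24, a_6 = -32, a_7 = -16, a_8 = 32, a_9 = 96, a_10 = 128, a_11 = 64.
So the coefficient of x^11 is 64.

64


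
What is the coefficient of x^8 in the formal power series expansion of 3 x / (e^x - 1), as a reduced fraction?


The exponential generating function for Bernoulli numbers is
x / (e^x - 1) = sum_{k>=0} B_k x^k / k!.
So the coefficient of x^8 in 3 x / (e^x - 1) is 3 B_8 / 8!.
Computing: B_8 = -1/30, 8! = 40320, giving
3 * -1/30 / 40320 = -1/403200.

-1/403200


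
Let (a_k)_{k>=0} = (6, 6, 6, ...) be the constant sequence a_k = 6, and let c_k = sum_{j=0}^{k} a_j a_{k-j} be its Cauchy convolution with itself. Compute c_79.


Since a_j = 6 for all j >= 0, the convolution sum becomes
c_k = sum_{j=0}^{k} 6 * 6 = 36 * (k + 1).
Equivalently, the generating function of (a_k) is 6/(1 - x) and its square is 36/(1 - x)^2 = sum_{k>=0} 36(k + 1) x^k.
For k = 79: 36 * 80 = 2880.

2880


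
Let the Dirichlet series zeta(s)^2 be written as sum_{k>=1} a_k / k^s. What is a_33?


The Dirichlet convolution of the constant function 1 with itself gives (1 * 1)(k) = sum_{d | k} 1 = d(k), the number of positive divisors of k.
Since zeta(s) = sum_{k>=1} 1/k^s, we have zeta(s)^2 = sum_{k>=1} d(k)/k^s, so a_k = d(k).
For k = 33: the divisors are 1, 3, 11, 33.
Count = 4.

4


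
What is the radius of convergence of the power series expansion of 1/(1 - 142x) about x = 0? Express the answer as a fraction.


Expanding 1/(1 - 142x) = sum_{k>=0} 142^k x^k, the series converges when |142x| < 1, i.e., |x| < 1/142.
So the radius of convergence is 1/142 = 1/142.

1/142
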